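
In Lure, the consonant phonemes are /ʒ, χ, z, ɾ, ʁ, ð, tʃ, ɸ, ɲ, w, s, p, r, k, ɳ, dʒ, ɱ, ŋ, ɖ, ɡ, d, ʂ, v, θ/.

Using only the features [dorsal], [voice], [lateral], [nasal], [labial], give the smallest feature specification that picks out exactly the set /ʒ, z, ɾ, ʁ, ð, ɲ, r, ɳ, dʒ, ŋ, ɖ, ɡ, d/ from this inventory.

/ʒ, z, ɾ, ʁ, ð, ɲ, r, ɳ, dʒ, ŋ, ɖ, ɡ, d/ are all [+voice], [−labial], and no other segment in the inventory matches both values. Dropping any one of them over-generates: [−labial] alone would also admit /χ, tʃ, s, k, …/; [+voice] alone would also admit /w, ɱ, v/. No other single listed feature picks out exactly this set either, so fewer than two features will not do.

[+voice, −labial]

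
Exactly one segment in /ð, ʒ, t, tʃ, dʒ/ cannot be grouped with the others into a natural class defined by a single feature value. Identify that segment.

The remaining segments after removing /t/ share [+distributed]; /t/ (voiceless alveolar stop) is [−distributed]. For every other candidate removal, the leftover set fails to share any single feature value that the removed segment lacks.

t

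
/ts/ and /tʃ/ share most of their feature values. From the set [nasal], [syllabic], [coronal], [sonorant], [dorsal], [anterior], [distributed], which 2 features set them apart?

/ts/ is the voiceless alveolar affricate and /tʃ/ is the voiceless postalveolar affricate. Both are [−nasal], [−syllabic], [+coronal], [−sonorant], [−dorsal]. /ts/ is [+anterior] while /tʃ/ is [−anterior]; /ts/ is [−distributed] while /tʃ/ is [+distributed], so the distinguishing features are [anterior], [distributed].

[anterior], [distributed]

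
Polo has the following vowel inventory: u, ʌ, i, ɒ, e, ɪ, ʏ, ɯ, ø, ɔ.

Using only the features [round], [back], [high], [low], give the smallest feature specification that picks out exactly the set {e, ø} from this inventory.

The class [-high], [-back] has exactly /e, ø/ as its extension in this inventory. No smaller conjunction from the listed features achieves this: [-back] alone would also admit /i, ɪ, ʏ/; [-high] alone would also admit /ʌ, ɒ, ɔ/; and checking the remaining single features turns up none with this extension.

[-high, -back]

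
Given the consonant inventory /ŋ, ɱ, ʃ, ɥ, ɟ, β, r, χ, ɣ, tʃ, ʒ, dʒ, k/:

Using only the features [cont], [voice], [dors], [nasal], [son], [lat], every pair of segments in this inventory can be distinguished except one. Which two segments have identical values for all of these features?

β, ʒ

On the given features, /β/ and /ʒ/ have an identical profile: [+continuant], [+voice], [−dorsal], [−nasal], [−sonorant], [−lateral]. No other two segments in the inventory coincide on all 6 features. (They do differ in [strident], [labial] and [coronal], which are not among the given features.)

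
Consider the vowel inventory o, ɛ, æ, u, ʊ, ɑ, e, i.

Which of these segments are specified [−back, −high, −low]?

ɛ, e

Eliminate segments failing any feature: /o, u, ʊ, ɑ/ are [+back]; /æ/ is [+low]; /i/ is [+high]. The remaining /ɛ, e/ satisfy [−back], [−high], [−low].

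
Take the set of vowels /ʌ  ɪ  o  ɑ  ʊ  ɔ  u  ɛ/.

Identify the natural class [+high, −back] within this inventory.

Eliminate segments failing any feature: /ʌ, o, ɑ, ɔ, ɛ/ are [−high]; /ʊ, u/ are [+back]. The remaining /ɪ/ satisfy [+high], [−back].

ɪ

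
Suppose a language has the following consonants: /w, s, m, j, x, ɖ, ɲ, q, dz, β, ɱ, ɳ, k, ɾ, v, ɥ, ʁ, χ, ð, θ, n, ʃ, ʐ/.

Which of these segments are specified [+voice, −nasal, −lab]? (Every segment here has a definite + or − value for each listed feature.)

j, ɖ, dz, ɾ, ʁ, ð, ʐ

Eliminate segments failing any feature: /w, β, v, ɥ/ are [+labial]; /s, x, q, k, χ, θ, ʃ/ are [−voice]; /m, ɲ, ɱ, ɳ, n/ are [+nasal]. The remaining /j, ɖ, dz, ɾ, ʁ, ð, ʐ/ satisfy [+voice], [−nasal], [−labial].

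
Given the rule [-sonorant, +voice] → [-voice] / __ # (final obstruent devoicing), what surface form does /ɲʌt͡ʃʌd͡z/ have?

/d͡z/ satisfies [-sonorant, +voice] and sits in __ #. The [-voice] counterpart of the voiced alveolar affricate is /t͡s/. Other segments in /ɲʌt͡ʃʌd͡z/ either fail the structural description or are not in the environment, so the surface form is [ɲʌt͡ʃʌt͡s].

[ɲʌt͡ʃʌt͡s]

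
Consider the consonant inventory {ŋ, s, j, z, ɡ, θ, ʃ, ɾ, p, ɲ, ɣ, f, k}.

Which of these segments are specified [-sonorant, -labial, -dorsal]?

s, z, θ, ʃ

Eliminate segments failing any feature: /ŋ, j, ɾ, ɲ/ are [+sonorant]; /ɡ, ɣ, k/ are [+dorsal]; /p, f/ are [+labial]. The remaining /s, z, θ, ʃ/ satisfy [-sonorant], [-labial], [-dorsal].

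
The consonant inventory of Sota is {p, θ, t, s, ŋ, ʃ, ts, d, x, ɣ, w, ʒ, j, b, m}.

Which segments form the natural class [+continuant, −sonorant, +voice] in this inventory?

Eliminate segments failing any feature: /p, t, ŋ, ts, d, b, m/ are [−continuant]; /θ, s, ʃ, x/ are [−voice]; /w, j/ are [+sonorant]. The remaining /ɣ, ʒ/ satisfy [+continuant], [−sonorant], [+voice].

ɣ, ʒ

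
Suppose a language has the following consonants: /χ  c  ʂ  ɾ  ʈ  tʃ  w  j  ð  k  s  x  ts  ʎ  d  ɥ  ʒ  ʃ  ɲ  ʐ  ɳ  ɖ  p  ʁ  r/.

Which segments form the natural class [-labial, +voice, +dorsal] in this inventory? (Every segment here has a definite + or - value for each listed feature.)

j, ʎ, ɲ, ʁ

Eliminate segments failing any feature: /χ, c, ʂ, ʈ, tʃ, k, s, x, ts, ʃ/ are [-voice]; /ɾ, ð, d, ʒ, ʐ, ɳ, ɖ, r/ are [-dorsal]; /w, ɥ, p/ are [+labial]. The remaining /j, ʎ, ɲ, ʁ/ satisfy [-labial], [+voice], [+dorsal].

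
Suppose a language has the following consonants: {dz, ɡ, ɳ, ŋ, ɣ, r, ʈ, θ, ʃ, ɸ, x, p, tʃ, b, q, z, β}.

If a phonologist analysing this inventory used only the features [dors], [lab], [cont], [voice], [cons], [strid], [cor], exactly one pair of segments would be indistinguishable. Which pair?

ɡ, ŋ

Both /ɡ/ and /ŋ/ are [+dorsal], [−labial], [−continuant], [+voice], [+consonantal], [−strident], [−coronal]. Since the list omits [sonorant] and [nasal] — which do distinguish the voiced velar stop from the velar nasal — this pair collapses; all other pairs remain distinct.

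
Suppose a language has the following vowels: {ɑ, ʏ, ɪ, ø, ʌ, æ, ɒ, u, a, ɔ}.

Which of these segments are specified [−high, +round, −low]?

ø, ɔ

Eliminate segments failing any feature: /ɑ, ʌ, æ, a/ are [−round]; /ʏ, ɪ, u/ are [+high]; /ɒ/ is [+low]. The remaining /ø, ɔ/ satisfy [−high], [+round], [−low].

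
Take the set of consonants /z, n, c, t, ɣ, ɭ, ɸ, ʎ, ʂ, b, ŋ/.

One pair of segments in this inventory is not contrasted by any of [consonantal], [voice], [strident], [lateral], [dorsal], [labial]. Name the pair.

/ɣ/ (voiced velar fricative) and /ŋ/ (velar nasal) are both [+consonantal], [+voice], [−strident], [−lateral], [+dorsal], [−labial], so none of the listed features separates them. (They do differ in [sonorant], [nasal] and [continuant], which are not among the given features.) Every other pair in the inventory differs on at least one listed feature.

ɣ, ŋ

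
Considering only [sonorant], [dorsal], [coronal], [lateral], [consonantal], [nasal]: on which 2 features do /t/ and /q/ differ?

/t/ is the voiceless alveolar stop and /q/ is the voiceless uvular stop. Both are [−sonorant], [−lateral], [+consonantal], [−nasal]. /t/ is [+coronal] while /q/ is [−coronal]; /t/ is [−dorsal] while /q/ is [+dorsal], so the distinguishing features are [coronal], [dorsal].

[coronal], [dorsal]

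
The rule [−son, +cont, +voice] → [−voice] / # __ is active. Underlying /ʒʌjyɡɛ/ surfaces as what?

/ʒ/ satisfies [−son, +cont, +voice] and sits in # __. The [−voice] counterpart of the voiced postalveolar fricative is /ʃ/. Other segments in /ʒʌjyɡɛ/ either fail the structural description or are not in the environment, so the surface form is [ʃʌjyɡɛ].

[ʃʌjyɡɛ]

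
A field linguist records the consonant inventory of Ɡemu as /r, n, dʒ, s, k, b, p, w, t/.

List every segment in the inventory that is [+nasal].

n

The [+nasal] segments here are /n/; the remaining /r, dʒ, s, k, b, p, w, t/ are [−nasal].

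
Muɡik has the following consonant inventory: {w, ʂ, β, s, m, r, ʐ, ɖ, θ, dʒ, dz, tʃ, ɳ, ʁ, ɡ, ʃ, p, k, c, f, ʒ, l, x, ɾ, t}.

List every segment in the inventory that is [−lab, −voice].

ʂ, s, θ, tʃ, ʃ, k, c, x, t

Checking each segment against [−labial], [−voice]: /ʂ/ (voiceless retroflex fricative), /s/ (voiceless alveolar fricative), /θ/ (voiceless dental fricative), /tʃ/ (voiceless postalveolar affricate), /ʃ/ (voiceless postalveolar fricative), /k/ (voiceless velar stop), among others, satisfy every feature; every other segment in the inventory fails at least one.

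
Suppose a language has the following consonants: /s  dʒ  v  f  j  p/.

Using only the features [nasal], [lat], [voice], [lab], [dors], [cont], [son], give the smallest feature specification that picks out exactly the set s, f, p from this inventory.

Every target segment is [-voice] and no other inventory member is, so one feature is enough.

[-voice]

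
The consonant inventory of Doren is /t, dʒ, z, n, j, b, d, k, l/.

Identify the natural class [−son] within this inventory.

t, dʒ, z, b, d, k

The feature [sonorant] marks segments produced without turbulent airflow (nasals, liquids, glides, vowels). In this inventory /t, dʒ, z, b, d, k/ lack that property, so they are [−sonorant]; /n, j, l/ are [+sonorant].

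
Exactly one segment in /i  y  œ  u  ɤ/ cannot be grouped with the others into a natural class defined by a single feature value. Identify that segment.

[tense] groups all but one: /u, i, y, ɤ/ share [+tense] while /œ/ (mid front rounded lax vowel) alone is [−tense]. Removing any other segment would not leave a single-feature class that excludes it.

œ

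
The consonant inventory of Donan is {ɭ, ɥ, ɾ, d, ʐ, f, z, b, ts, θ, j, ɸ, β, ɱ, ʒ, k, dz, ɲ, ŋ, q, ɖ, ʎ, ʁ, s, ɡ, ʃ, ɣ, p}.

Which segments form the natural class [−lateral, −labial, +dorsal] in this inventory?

j, k, ɲ, ŋ, q, ʁ, ɡ, ɣ

Checking each segment against [−lateral], [−labial], [+dorsal]: /j/ (palatal glide), /k/ (voiceless velar stop), /ɲ/ (palatal nasal), /ŋ/ (velar nasal), /q/ (voiceless uvular stop), /ʁ/ (voiced uvular fricative), among others, satisfy every feature; every other segment in the inventory fails at least one.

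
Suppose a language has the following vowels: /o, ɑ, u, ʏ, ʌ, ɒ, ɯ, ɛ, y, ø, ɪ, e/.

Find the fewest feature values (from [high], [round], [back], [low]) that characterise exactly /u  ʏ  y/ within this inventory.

The class [+high], [+round] has exactly /u, ʏ, y/ as its extension in this inventory. No smaller conjunction from the listed features achieves this: [+round] alone would also admit /o, ɒ, ø/; [+high] alone would also admit /ɯ, ɪ/; and checking the remaining single features turns up none with this extension.

[+high, +round]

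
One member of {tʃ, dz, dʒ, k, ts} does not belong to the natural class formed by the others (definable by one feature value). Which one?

[delayed release] (equivalently [strident], [coronal], [dorsal]) groups all but one: /dʒ, ts, dz, tʃ/ share [+delayed release] while /k/ (voiceless velar stop) alone is [-delayed release]. Removing any other segment would not leave a single-feature class that excludes it.

k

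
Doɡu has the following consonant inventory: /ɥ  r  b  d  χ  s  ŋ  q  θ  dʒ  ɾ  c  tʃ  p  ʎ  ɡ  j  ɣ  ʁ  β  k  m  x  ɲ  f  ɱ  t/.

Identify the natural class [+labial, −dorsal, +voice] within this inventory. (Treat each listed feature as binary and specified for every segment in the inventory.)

Checking each segment against [+labial], [−dorsal], [+voice]: /b/ (voiced bilabial stop), /β/ (voiced bilabial fricative), /m/ (bilabial nasal), /ɱ/ (labiodental nasal) satisfy every feature; every other segment in the inventory fails at least one.

b, β, m, ɱ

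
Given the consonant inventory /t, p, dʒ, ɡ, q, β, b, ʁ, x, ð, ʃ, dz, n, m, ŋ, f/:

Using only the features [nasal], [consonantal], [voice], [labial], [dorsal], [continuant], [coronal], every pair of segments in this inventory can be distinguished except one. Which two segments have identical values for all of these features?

On the given features, /dʒ/ and /dz/ have an identical profile: [−nasal], [+consonantal], [+voice], [−labial], [−dorsal], [−continuant], [+coronal]. No other two segments in the inventory coincide on all 7 features. (They do differ in [anterior] and [distributed], which are not among the given features.)

dʒ, dz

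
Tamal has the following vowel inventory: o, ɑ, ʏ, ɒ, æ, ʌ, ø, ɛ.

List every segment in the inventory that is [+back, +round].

First, the [+back] segments are /o, ɑ, ɒ, ʌ/.
Within that set, [+round] leaves /o, ɒ/.

o, ɒ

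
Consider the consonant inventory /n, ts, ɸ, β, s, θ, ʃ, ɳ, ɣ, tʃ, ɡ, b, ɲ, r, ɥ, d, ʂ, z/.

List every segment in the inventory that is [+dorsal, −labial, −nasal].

ɣ, ɡ

Among the inventory, the [+dorsal] segments are /ɣ, ɡ, ɲ, ɥ/.
Intersecting with [−labial] gives /ɣ, ɡ, ɲ/.
Within that set, [−nasal] leaves /ɣ, ɡ/.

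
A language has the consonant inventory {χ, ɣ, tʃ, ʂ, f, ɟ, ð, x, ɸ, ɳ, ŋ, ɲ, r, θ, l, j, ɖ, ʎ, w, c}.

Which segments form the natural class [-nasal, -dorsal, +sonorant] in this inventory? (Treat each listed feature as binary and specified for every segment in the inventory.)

Checking each segment against [-nasal], [-dorsal], [+sonorant]: /r/ (alveolar trill), /l/ (alveolar lateral approximant) satisfy every feature; every other segment in the inventory fails at least one.

r, l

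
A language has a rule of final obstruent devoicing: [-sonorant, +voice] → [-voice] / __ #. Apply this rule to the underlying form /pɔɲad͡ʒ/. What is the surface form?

[pɔɲat͡ʃ]

The only segment in the rule's environment that also matches [-sonorant, +voice] is /d͡ʒ/. Applying [-voice] turns the voiced postalveolar affricate into /t͡ʃ/ (voiceless postalveolar affricate), giving [pɔɲat͡ʃ].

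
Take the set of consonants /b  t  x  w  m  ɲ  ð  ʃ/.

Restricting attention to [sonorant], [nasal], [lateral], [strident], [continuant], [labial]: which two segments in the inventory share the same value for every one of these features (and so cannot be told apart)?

x, ð

/x/ (voiceless velar fricative) and /ð/ (voiced dental fricative) are both [−sonorant], [−nasal], [−lateral], [−strident], [+continuant], [−labial], so none of the listed features separates them. (They do differ in [voice], [coronal] and [dorsal], which are not among the given features.) Every other pair in the inventory differs on at least one listed feature.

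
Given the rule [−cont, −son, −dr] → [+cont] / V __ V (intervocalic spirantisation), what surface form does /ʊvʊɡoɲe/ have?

Only /ɡ/ occurs between two vowels (/ʊ/ __ /o/) and matches the structural description. It is a voiced velar stop, so [−cont, −son, −dr] holds; changing it to [+continuant] with all other features held fixed yields /ɣ/ (voiced velar fricative). No other segment meets both the structural description and the environment, so the output is [ʊvʊɣoɲe].

[ʊvʊɣoɲe]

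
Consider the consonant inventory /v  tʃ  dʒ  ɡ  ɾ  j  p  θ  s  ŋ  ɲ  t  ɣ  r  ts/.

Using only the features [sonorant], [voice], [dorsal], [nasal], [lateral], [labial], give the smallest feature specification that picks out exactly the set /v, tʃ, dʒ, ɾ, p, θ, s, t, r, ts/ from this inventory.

Every target segment is [−dorsal] and no other inventory member is, so one feature is enough.

[−dorsal]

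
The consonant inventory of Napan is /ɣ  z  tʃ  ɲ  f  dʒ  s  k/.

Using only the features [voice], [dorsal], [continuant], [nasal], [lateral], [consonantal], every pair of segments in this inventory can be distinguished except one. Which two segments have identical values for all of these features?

s, f

/s/ (voiceless alveolar fricative) and /f/ (voiceless labiodental fricative) are both [-voice], [-dorsal], [+continuant], [-nasal], [-lateral], [+consonantal], so none of the listed features separates them. (They do differ in [labial] and [coronal], which are not among the given features.) Every other pair in the inventory differs on at least one listed feature.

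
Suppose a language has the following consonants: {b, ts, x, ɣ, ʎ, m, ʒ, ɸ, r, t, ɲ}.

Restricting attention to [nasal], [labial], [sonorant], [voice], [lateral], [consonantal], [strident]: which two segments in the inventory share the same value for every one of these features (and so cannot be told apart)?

t, x

Both /t/ and /x/ are [−nasal], [−labial], [−sonorant], [−voice], [−lateral], [+consonantal], [−strident]. Since the list omits [continuant], [coronal] and [dorsal] — which do distinguish the voiceless alveolar stop from the voiceless velar fricative — this pair collapses; all other pairs remain distinct.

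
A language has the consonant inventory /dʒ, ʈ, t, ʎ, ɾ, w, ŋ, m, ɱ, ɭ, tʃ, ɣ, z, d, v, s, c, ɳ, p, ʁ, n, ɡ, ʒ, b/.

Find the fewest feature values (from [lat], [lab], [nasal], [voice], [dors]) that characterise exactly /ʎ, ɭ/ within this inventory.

Every target segment is [+lateral] and no other inventory member is, so one feature is enough.

[+lat]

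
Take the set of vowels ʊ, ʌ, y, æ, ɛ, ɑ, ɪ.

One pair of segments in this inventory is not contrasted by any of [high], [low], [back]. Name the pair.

On the given features, /y/ and /ɪ/ have an identical profile: [+high], [−low], [−back]. No other two segments in the inventory coincide on all 3 features. (They do differ in [labial], [round] and [tense], which are not among the given features.)

y, ɪ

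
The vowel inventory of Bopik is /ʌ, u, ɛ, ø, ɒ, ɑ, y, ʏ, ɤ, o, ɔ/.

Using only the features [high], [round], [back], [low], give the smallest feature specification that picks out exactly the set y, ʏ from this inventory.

/y, ʏ/ are all [+high], [-back], and no other segment in the inventory matches both values. Dropping any one of them over-generates: [-back] alone would also admit /ɛ, ø/; [+high] alone would also admit /u/. No other single listed feature picks out exactly this set either, so fewer than two features will not do.

[+high, -back]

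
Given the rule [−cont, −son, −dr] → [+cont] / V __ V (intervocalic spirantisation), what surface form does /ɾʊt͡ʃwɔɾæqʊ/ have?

Only /q/ occurs between two vowels (/æ/ __ /ʊ/) and matches the structural description. It is a voiceless uvular stop, so [−cont, −son, −dr] holds; changing it to [+continuant] with all other features held fixed yields /χ/ (voiceless uvular fricative). No other segment meets both the structural description and the environment, so the output is [ɾʊt͡ʃwɔɾæχʊ].

[ɾʊt͡ʃwɔɾæχʊ]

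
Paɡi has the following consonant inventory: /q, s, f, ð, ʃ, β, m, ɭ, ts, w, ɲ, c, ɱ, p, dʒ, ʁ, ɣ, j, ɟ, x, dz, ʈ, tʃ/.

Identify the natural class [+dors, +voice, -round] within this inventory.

ɲ, ʁ, ɣ, j, ɟ

The [+dorsal] segments are /q, w, ɲ, c, ʁ, ɣ, j, ɟ, x/.
Intersecting with [+voice] gives /w, ɲ, ʁ, ɣ, j, ɟ/.
Then [-round] leaves /ɲ, ʁ, ɣ, j, ɟ/.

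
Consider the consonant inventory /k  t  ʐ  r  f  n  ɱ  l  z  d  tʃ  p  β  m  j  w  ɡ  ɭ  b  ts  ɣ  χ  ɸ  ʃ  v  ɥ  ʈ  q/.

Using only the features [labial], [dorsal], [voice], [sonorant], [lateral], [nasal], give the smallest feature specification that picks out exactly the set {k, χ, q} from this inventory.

[-voice, +dorsal]

The class [-voice], [+dorsal] has exactly /k, χ, q/ as its extension in this inventory. No smaller conjunction from the listed features achieves this: [+dorsal] alone would also admit /j, w, ɡ, ɣ, …/; [-voice] alone would also admit /t, f, tʃ, p, …/; and checking the remaining single features turns up none with this extension.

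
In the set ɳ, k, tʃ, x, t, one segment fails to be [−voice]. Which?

ɳ

/t, tʃ, k, x/ are all [−voice]; /ɳ/ (retroflex nasal) is [+voice].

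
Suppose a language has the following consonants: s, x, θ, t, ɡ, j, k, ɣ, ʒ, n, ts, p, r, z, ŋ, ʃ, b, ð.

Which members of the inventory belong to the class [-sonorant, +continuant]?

s, x, θ, ɣ, ʒ, z, ʃ, ð

Checking each segment against [-sonorant], [+continuant]: /s/ (voiceless alveolar fricative), /x/ (voiceless velar fricative), /θ/ (voiceless dental fricative), /ɣ/ (voiced velar fricative), /ʒ/ (voiced postalveolar fricative), /z/ (voiced alveolar fricative), among others, satisfy every feature; every other segment in the inventory fails at least one.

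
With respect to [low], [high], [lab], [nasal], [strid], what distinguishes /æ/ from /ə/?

[low]

/æ/ is the low front unrounded vowel and /ə/ is the mid central vowel (schwa). Both are [−high], [−labial], [−nasal], [−strident]. /æ/ is [+low] while /ə/ is [−low], so the distinguishing feature is [low].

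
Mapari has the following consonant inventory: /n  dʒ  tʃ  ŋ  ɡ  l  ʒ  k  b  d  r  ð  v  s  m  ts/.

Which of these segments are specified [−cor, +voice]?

ŋ, ɡ, b, v, m

First, the [−coronal] segments are /ŋ, ɡ, k, b, v, m/.
Then [+voice] leaves /ŋ, ɡ, b, v, m/.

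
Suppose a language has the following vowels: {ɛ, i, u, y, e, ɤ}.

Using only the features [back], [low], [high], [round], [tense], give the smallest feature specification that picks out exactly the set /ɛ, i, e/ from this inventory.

Every target segment is [−back], [−round]; each remaining inventory member fails at least one of these. Each conjunct is needed — [−round] alone would also admit /ɤ/; [−back] alone would also admit /y/ — and no other single listed feature has exactly this extension, so two is the minimum.

[−back, −round]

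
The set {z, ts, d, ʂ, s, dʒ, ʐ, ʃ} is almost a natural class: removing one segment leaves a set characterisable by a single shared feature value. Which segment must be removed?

The remaining segments after removing /d/ share [+strident]; /d/ (voiced alveolar stop) is [-strident]. For every other candidate removal, the leftover set fails to share any single feature value that the removed segment lacks.

d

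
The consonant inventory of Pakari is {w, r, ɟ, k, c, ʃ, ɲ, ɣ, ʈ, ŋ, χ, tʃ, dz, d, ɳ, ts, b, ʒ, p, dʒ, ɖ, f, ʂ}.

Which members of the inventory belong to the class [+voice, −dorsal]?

The [+voice] segments are /w, r, ɟ, ɲ, ɣ, ŋ, dz, d, ɳ, b, ʒ, dʒ, ɖ/.
Intersecting with [−dorsal] leaves /r, dz, d, ɳ, b, ʒ, dʒ, ɖ/.

r, dz, d, ɳ, b, ʒ, dʒ, ɖ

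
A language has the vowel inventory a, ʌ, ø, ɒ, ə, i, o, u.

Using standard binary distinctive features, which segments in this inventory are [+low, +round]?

Eliminate segments failing any feature: /a/ is [−round]; /ʌ, ø, ə, i, o, u/ are [−low]. The remaining /ɒ/ satisfy [+low], [+round].

ɒ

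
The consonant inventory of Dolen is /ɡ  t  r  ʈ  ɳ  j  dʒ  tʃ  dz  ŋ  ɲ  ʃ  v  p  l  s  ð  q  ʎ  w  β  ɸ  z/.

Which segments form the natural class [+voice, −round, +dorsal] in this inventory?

Checking each segment against [+voice], [−round], [+dorsal]: /ɡ/ (voiced velar stop), /j/ (palatal glide), /ŋ/ (velar nasal), /ɲ/ (palatal nasal), /ʎ/ (palatal lateral approximant) satisfy every feature; every other segment in the inventory fails at least one.

ɡ, j, ŋ, ɲ, ʎ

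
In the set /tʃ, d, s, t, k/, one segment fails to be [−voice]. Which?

d

/s, t, k, tʃ/ are all [−voice]; /d/ (voiced alveolar stop) is [+voice].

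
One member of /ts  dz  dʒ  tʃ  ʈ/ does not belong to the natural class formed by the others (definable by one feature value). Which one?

ʈ

/ts, tʃ, dʒ, dz/ are all [+delayed release], but /ʈ/ (voiceless retroflex stop) is [−delayed release]. No other single segment can be removed to leave a set sharing one feature value that the removed segment lacks, so /ʈ/ is the odd one out.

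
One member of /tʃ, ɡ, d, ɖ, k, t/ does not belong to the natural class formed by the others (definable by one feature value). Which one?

The remaining segments after removing /tʃ/ share [−delayed release]; /tʃ/ (voiceless postalveolar affricate) is [+delayed release]. For every other candidate removal, the leftover set fails to share any single feature value that the removed segment lacks.

tʃ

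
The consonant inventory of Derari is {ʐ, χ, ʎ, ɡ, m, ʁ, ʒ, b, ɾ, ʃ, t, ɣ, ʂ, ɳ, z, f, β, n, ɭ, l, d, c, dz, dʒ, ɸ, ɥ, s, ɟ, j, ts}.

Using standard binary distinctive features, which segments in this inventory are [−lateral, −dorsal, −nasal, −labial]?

ʐ, ʒ, ɾ, ʃ, t, ʂ, z, d, dz, dʒ, s, ts

The [−lateral] segments are /ʐ, χ, ɡ, m, ʁ, ʒ, b, ɾ, ʃ, t, ɣ, ʂ, ɳ, z, f, β, n, d, c, dz, dʒ, ɸ, ɥ, s, ɟ, j, ts/.
Among these, [−dorsal] gives /ʐ, m, ʒ, b, ɾ, ʃ, t, ʂ, ɳ, z, f, β, n, d, dz, dʒ, ɸ, s, ts/.
Among these, [−nasal] gives /ʐ, ʒ, b, ɾ, ʃ, t, ʂ, z, f, β, d, dz, dʒ, ɸ, s, ts/.
Of those, [−labial] leaves /ʐ, ʒ, ɾ, ʃ, t, ʂ, z, d, dz, dʒ, s, ts/.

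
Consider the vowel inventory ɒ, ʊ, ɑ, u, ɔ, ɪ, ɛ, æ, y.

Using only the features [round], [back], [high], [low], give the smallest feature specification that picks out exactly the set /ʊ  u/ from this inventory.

The class [+high], [+back] has exactly /ʊ, u/ as its extension in this inventory. No smaller conjunction from the listed features achieves this: [+back] alone would also admit /ɒ, ɑ, ɔ/; [+high] alone would also admit /ɪ, y/; and checking the remaining single features turns up none with this extension.

[+high, +back]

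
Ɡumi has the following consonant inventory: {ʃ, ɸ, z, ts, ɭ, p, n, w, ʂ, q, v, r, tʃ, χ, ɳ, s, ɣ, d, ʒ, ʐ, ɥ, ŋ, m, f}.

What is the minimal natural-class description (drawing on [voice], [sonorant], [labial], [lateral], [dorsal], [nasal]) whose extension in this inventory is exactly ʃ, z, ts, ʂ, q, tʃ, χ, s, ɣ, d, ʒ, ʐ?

[−sonorant, −labial]

The class [−sonorant], [−labial] has exactly /ʃ, z, ts, ʂ, q, tʃ, χ, s, ɣ, d, ʒ, ʐ/ as its extension in this inventory. No smaller conjunction from the listed features achieves this: [−labial] alone would also admit /ɭ, n, r, ɳ, …/; [−sonorant] alone would also admit /ɸ, p, v, f/; and checking the remaining single features turns up none with this extension.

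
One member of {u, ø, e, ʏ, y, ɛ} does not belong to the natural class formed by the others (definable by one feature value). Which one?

u

/ø, y, ɛ, e, ʏ/ are all [−back], but /u/ (high back rounded tense vowel) is [+back]. No other single segment can be removed to leave a set sharing one feature value that the removed segment lacks, so /u/ is the odd one out.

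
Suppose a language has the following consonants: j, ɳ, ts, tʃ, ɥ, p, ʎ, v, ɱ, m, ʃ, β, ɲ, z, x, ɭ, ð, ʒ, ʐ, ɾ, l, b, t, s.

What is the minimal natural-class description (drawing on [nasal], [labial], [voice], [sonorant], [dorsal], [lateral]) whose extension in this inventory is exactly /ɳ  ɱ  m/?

[+nasal, −dorsal]

The class [+nasal], [−dorsal] has exactly /ɳ, ɱ, m/ as its extension in this inventory. No smaller conjunction from the listed features achieves this: [−dorsal] alone would also admit /ts, tʃ, p, v, …/; [+nasal] alone would also admit /ɲ/; and checking the remaining single features turns up none with this extension.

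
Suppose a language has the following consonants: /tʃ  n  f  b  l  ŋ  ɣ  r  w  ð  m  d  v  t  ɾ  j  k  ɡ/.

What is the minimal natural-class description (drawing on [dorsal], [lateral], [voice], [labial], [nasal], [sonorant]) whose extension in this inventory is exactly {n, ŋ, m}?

[+nasal]

/n, ŋ, m/ are exactly the [+nasal] segments in the inventory, so a single feature suffices.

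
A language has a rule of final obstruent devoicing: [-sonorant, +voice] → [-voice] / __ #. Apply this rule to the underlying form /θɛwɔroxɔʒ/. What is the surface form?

[θɛwɔroxɔʃ]

Only the final segment /ʒ/ is both word-final and matches the structural description. It is a voiced postalveolar fricative, so [-sonorant, +voice] holds; changing it to [-voice] with all other features held fixed yields /ʃ/ (voiceless postalveolar fricative). No other segment meets both the structural description and the environment, so the output is [θɛwɔroxɔʃ].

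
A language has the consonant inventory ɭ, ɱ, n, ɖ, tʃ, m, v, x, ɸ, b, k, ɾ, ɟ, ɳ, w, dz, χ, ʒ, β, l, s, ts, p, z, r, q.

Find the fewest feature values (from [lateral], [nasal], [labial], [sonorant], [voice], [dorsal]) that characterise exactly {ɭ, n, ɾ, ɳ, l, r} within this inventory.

/ɭ, n, ɾ, ɳ, l, r/ are all [+sonorant], [−labial], and no other segment in the inventory matches both values. Dropping any one of them over-generates: [−labial] alone would also admit /ɖ, tʃ, x, k, …/; [+sonorant] alone would also admit /ɱ, m, w/. No other single listed feature picks out exactly this set either, so fewer than two features will not do.

[+sonorant, −labial]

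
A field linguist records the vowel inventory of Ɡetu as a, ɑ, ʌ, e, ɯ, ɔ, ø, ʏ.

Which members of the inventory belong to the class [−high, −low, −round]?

ʌ, e

Among the inventory, the [−high] segments are /a, ɑ, ʌ, e, ɔ, ø/.
Of those, [−low] gives /ʌ, e, ɔ, ø/.
Of those, [−round] leaves /ʌ, e/.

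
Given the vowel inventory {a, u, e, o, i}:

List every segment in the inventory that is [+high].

u, i

The feature [high] marks segments produced with the tongue body raised. In this inventory /u, i/ have that property, so they are [+high]; /a, e, o/ are [−high].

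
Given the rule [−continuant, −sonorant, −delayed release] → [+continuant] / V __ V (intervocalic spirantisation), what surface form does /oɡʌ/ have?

Only /ɡ/ occurs between two vowels (/o/ __ /ʌ/) and matches the structural description. It is a voiced velar stop, so [−continuant, −sonorant, −delayed release] holds; changing it to [+continuant] with all other features held fixed yields /ɣ/ (voiced velar fricative). No other segment meets both the structural description and the environment, so the output is [oɣʌ].

[oɣʌ]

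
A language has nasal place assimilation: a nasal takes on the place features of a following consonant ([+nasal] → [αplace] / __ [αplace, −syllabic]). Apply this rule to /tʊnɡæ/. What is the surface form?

In /tʊnɡæ/, the nasal /n/ precedes /ɡ/, which is [+dorsal]. The nasal assimilates in place, becoming the [+dorsal] nasal /ŋ/. The surface form is [tʊŋɡæ].

[tʊŋɡæ]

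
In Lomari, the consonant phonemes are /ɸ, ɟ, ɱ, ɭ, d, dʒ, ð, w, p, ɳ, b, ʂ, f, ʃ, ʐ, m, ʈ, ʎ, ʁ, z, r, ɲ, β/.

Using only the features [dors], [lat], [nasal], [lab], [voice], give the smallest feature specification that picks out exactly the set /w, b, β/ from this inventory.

[+voice, −nasal, +lab]

Every target segment is [+voice], [−nasal], [+labial]; each remaining inventory member fails at least one of these. Each conjunct is needed — [−nasal, +labial] alone would also admit /ɸ, p, f/; [+voice, +labial] alone would also admit /ɱ, m/; [+voice, −nasal] alone would also admit /ɟ, ɭ, d, dʒ, …/ — and no other combination of two listed features has exactly this extension, so three is the minimum.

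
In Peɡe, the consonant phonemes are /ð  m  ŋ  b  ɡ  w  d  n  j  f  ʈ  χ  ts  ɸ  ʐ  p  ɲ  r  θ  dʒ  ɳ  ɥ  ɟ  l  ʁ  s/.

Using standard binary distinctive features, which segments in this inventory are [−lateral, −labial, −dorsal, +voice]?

Checking each segment against [−lateral], [−labial], [−dorsal], [+voice]: /ð/ (voiced dental fricative), /d/ (voiced alveolar stop), /n/ (alveolar nasal), /ʐ/ (voiced retroflex fricative), /r/ (alveolar trill), /dʒ/ (voiced postalveolar affricate), among others, satisfy every feature; every other segment in the inventory fails at least one.

ð, d, n, ʐ, r, dʒ, ɳ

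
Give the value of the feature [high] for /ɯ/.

/ɯ/ is the high back unrounded vowel, hence [+high].

[+high]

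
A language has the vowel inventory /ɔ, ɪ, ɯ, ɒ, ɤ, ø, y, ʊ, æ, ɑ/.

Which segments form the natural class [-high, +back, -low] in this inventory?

Among the inventory, the [-high] segments are /ɔ, ɒ, ɤ, ø, æ, ɑ/.
Then [+back] gives /ɔ, ɒ, ɤ, ɑ/.
Intersecting with [-low] leaves /ɔ, ɤ/.

ɔ, ɤ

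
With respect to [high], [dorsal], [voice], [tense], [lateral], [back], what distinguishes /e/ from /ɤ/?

[back]

/e/ is the mid front unrounded tense vowel and /ɤ/ is the mid back unrounded tense vowel. Both are [-high], [+dorsal], [+voice], [+tense], [-lateral]. /e/ is [-back] while /ɤ/ is [+back], so the distinguishing feature is [back].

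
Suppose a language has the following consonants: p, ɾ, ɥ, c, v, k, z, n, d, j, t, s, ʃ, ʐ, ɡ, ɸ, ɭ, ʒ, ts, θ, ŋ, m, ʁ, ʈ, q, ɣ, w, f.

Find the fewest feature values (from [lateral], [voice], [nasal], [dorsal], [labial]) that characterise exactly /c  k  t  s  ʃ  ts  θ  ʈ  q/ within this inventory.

[−voice, −labial]

/c, k, t, s, ʃ, ts, θ, ʈ, q/ are all [−voice], [−labial], and no other segment in the inventory matches both values. Dropping any one of them over-generates: [−labial] alone would also admit /ɾ, z, n, d, …/; [−voice] alone would also admit /p, ɸ, f/. No other single listed feature picks out exactly this set either, so fewer than two features will not do.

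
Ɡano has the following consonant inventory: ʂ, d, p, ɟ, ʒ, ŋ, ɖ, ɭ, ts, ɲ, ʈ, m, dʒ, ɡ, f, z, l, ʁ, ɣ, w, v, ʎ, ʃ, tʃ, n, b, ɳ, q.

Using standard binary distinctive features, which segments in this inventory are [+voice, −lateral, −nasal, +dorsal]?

ɟ, ɡ, ʁ, ɣ, w

Checking each segment against [+voice], [−lateral], [−nasal], [+dorsal]: /ɟ/ (voiced palatal stop), /ɡ/ (voiced velar stop), /ʁ/ (voiced uvular fricative), /ɣ/ (voiced velar fricative), /w/ (labial-velar glide) satisfy every feature; every other segment in the inventory fails at least one.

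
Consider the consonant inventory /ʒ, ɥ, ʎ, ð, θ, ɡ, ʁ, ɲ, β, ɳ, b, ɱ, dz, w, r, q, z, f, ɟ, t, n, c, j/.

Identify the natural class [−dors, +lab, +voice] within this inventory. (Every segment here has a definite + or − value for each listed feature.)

First, the [−dorsal] segments are /ʒ, ð, θ, β, ɳ, b, ɱ, dz, r, z, f, t, n/.
Within that set, [+labial] gives /β, b, ɱ, f/.
Intersecting with [+voice] leaves /β, b, ɱ/.

β, b, ɱ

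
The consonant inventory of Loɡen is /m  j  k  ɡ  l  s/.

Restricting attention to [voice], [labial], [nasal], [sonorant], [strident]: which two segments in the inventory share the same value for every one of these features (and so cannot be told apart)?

l, j

On the given features, /l/ and /j/ have an identical profile: [+voice], [-labial], [-nasal], [+sonorant], [-strident]. No other two segments in the inventory coincide on all 5 features. (They do differ in [lateral] and [dorsal], which are not among the given features.)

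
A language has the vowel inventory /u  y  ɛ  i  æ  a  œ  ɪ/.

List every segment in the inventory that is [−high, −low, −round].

ɛ

Among the inventory, the [−high] segments are /ɛ, æ, a, œ/.
Of those, [−low] gives /ɛ, œ/.
Among these, [−round] leaves /ɛ/.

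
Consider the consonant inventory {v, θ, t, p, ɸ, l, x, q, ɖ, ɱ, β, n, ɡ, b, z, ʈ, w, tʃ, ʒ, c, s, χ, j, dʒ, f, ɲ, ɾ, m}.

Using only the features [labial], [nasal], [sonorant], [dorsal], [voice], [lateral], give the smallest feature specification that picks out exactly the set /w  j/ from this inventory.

[+sonorant, -nasal, +dorsal]

Every target segment is [+sonorant], [-nasal], [+dorsal]; each remaining inventory member fails at least one of these. Each conjunct is needed — [-nasal, +dorsal] alone would also admit /x, q, ɡ, c, …/; [+sonorant, +dorsal] alone would also admit /ɲ/; [+sonorant, -nasal] alone would also admit /l, ɾ/ — and no other combination of two listed features has exactly this extension, so three is the minimum.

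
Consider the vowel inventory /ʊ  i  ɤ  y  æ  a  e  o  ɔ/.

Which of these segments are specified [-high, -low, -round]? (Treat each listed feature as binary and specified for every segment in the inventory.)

Eliminate segments failing any feature: /ʊ, i, y/ are [+high]; /æ, a/ are [+low]; /o, ɔ/ are [+round]. The remaining /ɤ, e/ satisfy [-high], [-low], [-round].

ɤ, e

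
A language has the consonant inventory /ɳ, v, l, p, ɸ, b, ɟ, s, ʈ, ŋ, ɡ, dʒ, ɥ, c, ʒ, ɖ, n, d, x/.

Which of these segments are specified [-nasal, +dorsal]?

ɟ, ɡ, ɥ, c, x

The [-nasal] segments are /v, l, p, ɸ, b, ɟ, s, ʈ, ɡ, dʒ, ɥ, c, ʒ, ɖ, d, x/.
Of those, [+dorsal] leaves /ɟ, ɡ, ɥ, c, x/.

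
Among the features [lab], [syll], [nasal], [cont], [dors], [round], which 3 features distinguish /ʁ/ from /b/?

[continuant], [labial], [dorsal]

/ʁ/ (voiced uvular fricative) and /b/ (voiced bilabial stop) agree on [-syllabic], [-nasal], [-round]. They differ on [continuant] (/ʁ/ [+], /b/ [-]), [labial] (/ʁ/ [-], /b/ [+]), [dorsal] (/ʁ/ [+], /b/ [-]).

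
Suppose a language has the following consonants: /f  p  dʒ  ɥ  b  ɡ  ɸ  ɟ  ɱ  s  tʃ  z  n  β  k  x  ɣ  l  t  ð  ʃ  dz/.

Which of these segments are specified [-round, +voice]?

The [-round] segments are /f, p, dʒ, b, ɡ, ɸ, ɟ, ɱ, s, tʃ, z, n, β, k, x, ɣ, l, t, ð, ʃ, dz/.
Intersecting with [+voice] leaves /dʒ, b, ɡ, ɟ, ɱ, z, n, β, ɣ, l, ð, dz/.

dʒ, b, ɡ, ɟ, ɱ, z, n, β, ɣ, l, ð, dz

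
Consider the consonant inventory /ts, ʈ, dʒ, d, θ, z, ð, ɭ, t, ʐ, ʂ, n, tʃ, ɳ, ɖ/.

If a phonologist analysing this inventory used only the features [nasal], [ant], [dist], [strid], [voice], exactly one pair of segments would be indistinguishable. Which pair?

ɭ, ɖ

On the given features, /ɭ/ and /ɖ/ have an identical profile: [-nasal], [-anterior], [-distributed], [-strident], [+voice]. No other two segments in the inventory coincide on all 5 features. (They do differ in [sonorant] and [lateral], which are not among the given features.)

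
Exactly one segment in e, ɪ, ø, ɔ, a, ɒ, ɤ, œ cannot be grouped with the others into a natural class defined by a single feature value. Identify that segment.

The remaining segments after removing /ɪ/ share [−high]; /ɪ/ (high front unrounded lax vowel) is [+high]. For every other candidate removal, the leftover set fails to share any single feature value that the removed segment lacks.

ɪ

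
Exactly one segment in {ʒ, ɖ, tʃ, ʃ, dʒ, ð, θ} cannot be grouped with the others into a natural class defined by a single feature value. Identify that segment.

[distributed] groups all but one: /ʒ, ʃ, ð, tʃ, dʒ, θ/ share [+distributed] while /ɖ/ (voiced retroflex stop) alone is [−distributed]. Removing any other segment would not leave a single-feature class that excludes it.

ɖ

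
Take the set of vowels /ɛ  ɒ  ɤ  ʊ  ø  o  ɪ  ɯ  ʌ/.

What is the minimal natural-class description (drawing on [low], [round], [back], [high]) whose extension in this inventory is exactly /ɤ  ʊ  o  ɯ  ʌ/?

Every target segment is [-low], [+back]; each remaining inventory member fails at least one of these. Each conjunct is needed — [+back] alone would also admit /ɒ/; [-low] alone would also admit /ɛ, ø, ɪ/ — and no other single listed feature has exactly this extension, so two is the minimum.

[-low, +back]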